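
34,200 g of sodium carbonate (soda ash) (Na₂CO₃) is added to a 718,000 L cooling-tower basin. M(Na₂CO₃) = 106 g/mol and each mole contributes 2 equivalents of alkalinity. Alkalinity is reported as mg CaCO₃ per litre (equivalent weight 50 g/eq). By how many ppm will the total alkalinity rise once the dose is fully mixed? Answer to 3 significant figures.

44.9 ppm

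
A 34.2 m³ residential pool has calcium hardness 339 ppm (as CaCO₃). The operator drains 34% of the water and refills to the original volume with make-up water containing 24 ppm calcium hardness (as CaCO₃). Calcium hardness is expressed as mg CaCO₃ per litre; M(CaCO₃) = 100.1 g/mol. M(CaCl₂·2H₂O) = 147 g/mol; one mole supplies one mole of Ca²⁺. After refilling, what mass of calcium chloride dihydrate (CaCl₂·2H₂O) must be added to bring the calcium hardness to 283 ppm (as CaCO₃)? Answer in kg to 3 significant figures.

Volume: 34.2 m³ = 34,200 L.
After draining 34% and refilling: 339 × 0.66 + 24 × 0.34 = 231.9 ppm.
Deficit to target: 283 − 231.9 = 51.1 mg/L.
As CaCO₃: 51.1 mg/L × 34,200 L = 1748 g; ÷ 100.1 = 17.46 mol Ca²⁺.
Mass: 17.46 × 147 = 2566 g.

2.57 kg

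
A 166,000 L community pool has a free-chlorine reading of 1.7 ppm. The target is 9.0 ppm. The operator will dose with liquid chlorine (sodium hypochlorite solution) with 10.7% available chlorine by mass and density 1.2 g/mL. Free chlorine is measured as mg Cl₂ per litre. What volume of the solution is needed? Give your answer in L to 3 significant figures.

9.44 L

Chlorine deficit: 9.0 − 1.7 = 7.3 ppm = 7.3 mg/L as Cl₂.
Cl₂ equivalent needed: 7.3 mg/L × 166,000 L = 1,212,000 mg = 1212 g.
Product at 10.7% available chlorine: 1212 / 0.107 = 11,330 g.
Volume at density 1.2 g/mL: 11,330 g ÷ 1.2 g/mL = 9438 mL.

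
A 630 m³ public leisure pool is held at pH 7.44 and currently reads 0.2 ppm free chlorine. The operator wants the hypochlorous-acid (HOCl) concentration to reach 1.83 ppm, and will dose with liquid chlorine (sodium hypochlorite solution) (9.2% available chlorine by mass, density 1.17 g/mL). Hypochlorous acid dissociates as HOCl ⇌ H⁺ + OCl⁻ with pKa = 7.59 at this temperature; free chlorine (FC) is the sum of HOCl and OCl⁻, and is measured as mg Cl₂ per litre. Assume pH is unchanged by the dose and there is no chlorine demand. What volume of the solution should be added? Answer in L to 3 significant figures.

Volume: 630 m³ = 630,000 L.
[OCl⁻]/[HOCl] = 10^(pH − pKa) = 10^(7.44 − 7.59) = 0.7079; fraction as HOCl = 1/(1 + 0.7079) = 0.5855.
Free chlorine required for 1.83 ppm HOCl: 1.83 / 0.5855 = 3.126 ppm.
FC to add: 3.126 − 0.2 = 2.926 mg/L as Cl₂.
Cl₂ equivalent: 2.926 mg/L × 630,000 L = 1843 g.
Product at 9.2% available Cl: 1843 / 0.092 = 20,030 g.
Volume: 20,030 g ÷ 1.17 g/mL = 17,120 mL.

17.1 L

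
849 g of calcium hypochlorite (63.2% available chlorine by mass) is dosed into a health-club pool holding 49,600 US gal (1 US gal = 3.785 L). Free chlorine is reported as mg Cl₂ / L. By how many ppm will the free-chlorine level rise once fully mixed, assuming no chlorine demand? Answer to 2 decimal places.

Volume: 49,600 US gal × 3.785 L/gal = 187,736 L.
Available chlorine delivered: 849 g × 0.632 = 536.6 g as Cl₂.
Concentration rise: 536.6 g / 187,736 L = 2.858 mg/L = 2.86 ppm.

2.86 ppm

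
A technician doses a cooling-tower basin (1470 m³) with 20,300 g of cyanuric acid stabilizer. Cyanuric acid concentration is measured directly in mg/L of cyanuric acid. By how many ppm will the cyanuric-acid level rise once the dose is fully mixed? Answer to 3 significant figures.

13.8 ppm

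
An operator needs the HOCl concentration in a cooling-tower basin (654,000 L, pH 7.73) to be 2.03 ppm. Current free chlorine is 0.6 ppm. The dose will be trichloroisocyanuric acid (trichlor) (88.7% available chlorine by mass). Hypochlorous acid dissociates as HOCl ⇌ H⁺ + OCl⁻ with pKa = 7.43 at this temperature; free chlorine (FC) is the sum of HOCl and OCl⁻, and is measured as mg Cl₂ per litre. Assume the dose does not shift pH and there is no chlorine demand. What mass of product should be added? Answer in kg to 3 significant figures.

4.04 kg

[OCl⁻]/[HOCl] = 10^(pH − pKa) = 10^(7.73 − 7.43) = 1.995; fraction as HOCl = 1/(1 + 1.995) = 0.3339.
Free chlorine required for 2.03 ppm HOCl: 2.03 / 0.3339 = 6.08 ppm.
FC to add: 6.08 − 0.6 = 5.48 mg/L as Cl₂.
Cl₂ equivalent: 5.48 mg/L × 654,000 L = 3584 g.
Product at 88.7% available Cl: 3584 / 0.887 = 4041 g.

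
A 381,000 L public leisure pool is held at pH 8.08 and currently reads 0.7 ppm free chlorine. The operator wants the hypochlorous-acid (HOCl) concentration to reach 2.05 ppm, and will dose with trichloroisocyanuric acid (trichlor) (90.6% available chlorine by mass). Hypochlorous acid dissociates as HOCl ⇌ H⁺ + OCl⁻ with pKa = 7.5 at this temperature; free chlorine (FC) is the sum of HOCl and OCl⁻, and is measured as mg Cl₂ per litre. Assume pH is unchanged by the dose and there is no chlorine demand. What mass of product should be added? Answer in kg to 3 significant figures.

3.85 kg

[OCl⁻]/[HOCl] = 10^(pH − pKa) = 10^(8.08 − 7.5) = 3.802; fraction as HOCl = 1/(1 + 3.802) = 0.2083.
Free chlorine required for 2.05 ppm HOCl: 2.05 / 0.2083 = 9.844 ppm.
FC to add: 9.844 − 0.7 = 9.144 mg/L as Cl₂.
Cl₂ equivalent: 9.144 mg/L × 381,000 L = 3484 g.
Product at 90.6% available Cl: 3484 / 0.906 = 3845 g.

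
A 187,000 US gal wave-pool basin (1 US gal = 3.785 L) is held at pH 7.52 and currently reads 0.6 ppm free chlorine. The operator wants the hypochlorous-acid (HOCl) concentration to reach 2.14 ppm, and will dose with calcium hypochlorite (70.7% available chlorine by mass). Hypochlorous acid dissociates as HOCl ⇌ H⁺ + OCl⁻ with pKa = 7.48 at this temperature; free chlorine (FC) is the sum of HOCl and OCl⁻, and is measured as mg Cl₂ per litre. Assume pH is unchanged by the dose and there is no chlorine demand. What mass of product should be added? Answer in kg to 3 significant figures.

3.89 kg

Volume: 187,000 US gal × 3.785 L/gal = 707,795 L.
[OCl⁻]/[HOCl] = 10^(pH − pKa) = 10^(7.52 − 7.48) = 1.096; fraction as HOCl = 1/(1 + 1.096) = 0.477.
Free chlorine required for 2.14 ppm HOCl: 2.14 / 0.477 = 4.486 ppm.
FC to add: 4.486 − 0.6 = 3.886 mg/L as Cl₂.
Cl₂ equivalent: 3.886 mg/L × 707,795 L = 2751 g.
Product at 70.7% available Cl: 2751 / 0.707 = 3891 g.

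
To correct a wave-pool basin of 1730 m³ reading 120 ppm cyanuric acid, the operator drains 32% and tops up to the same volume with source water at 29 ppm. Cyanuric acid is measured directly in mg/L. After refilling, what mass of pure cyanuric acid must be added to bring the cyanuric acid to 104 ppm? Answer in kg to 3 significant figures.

22.7 kg

Volume: 1730 m³ = 1,730,000 L.
After draining 32% and refilling: 120 × 0.68 + 29 × 0.32 = 90.88 ppm.
Deficit to target: 104 − 90.88 = 13.12 mg/L.
Mass: 13.12 mg/L × 1,730,000 L = 22,700 g cyanuric acid.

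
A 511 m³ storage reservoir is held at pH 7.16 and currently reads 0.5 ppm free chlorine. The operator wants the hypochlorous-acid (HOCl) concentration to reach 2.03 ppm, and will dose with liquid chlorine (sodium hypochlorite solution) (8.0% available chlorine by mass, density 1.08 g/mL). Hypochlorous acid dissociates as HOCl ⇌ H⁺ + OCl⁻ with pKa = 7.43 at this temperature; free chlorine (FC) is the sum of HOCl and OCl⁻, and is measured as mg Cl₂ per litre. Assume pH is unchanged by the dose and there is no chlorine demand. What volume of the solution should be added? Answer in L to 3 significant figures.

Volume: 511 m³ = 511,000 L.
[OCl⁻]/[HOCl] = 10^(pH − pKa) = 10^(7.16 − 7.43) = 0.537; fraction as HOCl = 1/(1 + 0.537) = 0.6506.
Free chlorine required for 2.03 ppm HOCl: 2.03 / 0.6506 = 3.12 ppm.
FC to add: 3.12 − 0.5 = 2.62 mg/L as Cl₂.
Cl₂ equivalent: 2.62 mg/L × 511,000 L = 1339 g.
Product at 8.0% available Cl: 1339 / 0.08 = 16,740 g.
Volume: 16,740 g ÷ 1.08 g/mL = 15,500 mL.

15.5 L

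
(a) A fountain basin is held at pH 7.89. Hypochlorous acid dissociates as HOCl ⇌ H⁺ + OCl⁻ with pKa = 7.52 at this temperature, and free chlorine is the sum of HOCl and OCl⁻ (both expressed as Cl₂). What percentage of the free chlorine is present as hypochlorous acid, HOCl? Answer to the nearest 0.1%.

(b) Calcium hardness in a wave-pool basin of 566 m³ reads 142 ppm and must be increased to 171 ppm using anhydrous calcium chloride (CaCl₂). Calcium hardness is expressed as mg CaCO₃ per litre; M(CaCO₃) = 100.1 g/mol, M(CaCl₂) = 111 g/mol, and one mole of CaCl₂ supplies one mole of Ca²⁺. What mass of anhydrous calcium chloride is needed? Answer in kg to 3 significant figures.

(a) [OCl⁻]/[HOCl] = 10^(pH − pKa) = 10^(7.89 − 7.52) = 10^0.37 = 2.344.
(a) Fraction as HOCl = 1 / (1 + 2.344) = 0.299.

(b) Volume: 566 m³ = 566,000 L.
(b) Hardness to add: (171 − 142) = 29 mg/L as CaCO₃ × 566,000 L = 16,410 g as CaCO₃.
(b) Moles of Ca²⁺ (1 mol Ca²⁺ ≡ 1 mol CaCO₃): 16,410 / 100.1 g/mol = 164 mol.
(b) Mass of CaCl₂: 164 × 111 = 18,200 g.

(a) 29.9%; (b) 18.2 kg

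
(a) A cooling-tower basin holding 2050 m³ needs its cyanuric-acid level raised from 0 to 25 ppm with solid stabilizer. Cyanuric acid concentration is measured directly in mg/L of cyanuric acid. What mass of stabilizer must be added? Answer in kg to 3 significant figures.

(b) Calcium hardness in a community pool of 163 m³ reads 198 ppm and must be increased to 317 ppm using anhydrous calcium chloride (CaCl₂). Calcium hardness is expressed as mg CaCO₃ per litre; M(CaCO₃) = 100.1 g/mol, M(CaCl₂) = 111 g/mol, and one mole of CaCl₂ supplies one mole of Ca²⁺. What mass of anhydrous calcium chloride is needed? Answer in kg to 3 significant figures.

(a) 51.2 kg; (b) 21.5 kg

(a) Volume: 2050 m³ = 2,050,000 L.
(a) CYA to add: (25 − 0) = 25 mg/L × 2,050,000 L = 51,250 g cyanuric acid.

(b) Volume: 163 m³ = 163,000 L.
(b) Hardness to add: (317 − 198) = 119 mg/L as CaCO₃ × 163,000 L = 19,400 g as CaCO₃.
(b) Moles of Ca²⁺ (1 mol Ca²⁺ ≡ 1 mol CaCO₃): 19,400 / 100.1 g/mol = 193.8 mol.
(b) Mass of CaCl₂: 193.8 × 111 = 21,510 g.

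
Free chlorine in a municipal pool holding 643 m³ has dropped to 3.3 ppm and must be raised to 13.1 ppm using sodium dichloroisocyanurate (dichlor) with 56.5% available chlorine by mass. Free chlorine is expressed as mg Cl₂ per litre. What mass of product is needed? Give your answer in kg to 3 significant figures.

Volume: 643 m³ = 643,000 L.
Chlorine deficit: 13.1 − 3.3 = 9.8 ppm = 9.8 mg/L as Cl₂.
Cl₂ equivalent needed: 9.8 mg/L × 643,000 L = 6,301,000 mg = 6301 g.
Product at 56.5% available chlorine: 6301 / 0.565 = 11,150 g.

11.2 kg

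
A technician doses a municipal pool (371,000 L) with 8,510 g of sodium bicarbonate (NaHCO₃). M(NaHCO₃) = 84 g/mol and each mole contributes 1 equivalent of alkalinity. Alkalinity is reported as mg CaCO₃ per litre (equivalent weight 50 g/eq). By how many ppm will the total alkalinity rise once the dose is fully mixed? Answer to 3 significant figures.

13.7 ppm

Moles of NaHCO₃: 8,510 g ÷ 84 g/mol = 101.3 mol → 101.3 eq of alkalinity.
As CaCO₃: 101.3 eq × 50 g/eq = 5065 g.
Rise: 5065 g / 371,000 L × 1000 = 13.65 mg/L.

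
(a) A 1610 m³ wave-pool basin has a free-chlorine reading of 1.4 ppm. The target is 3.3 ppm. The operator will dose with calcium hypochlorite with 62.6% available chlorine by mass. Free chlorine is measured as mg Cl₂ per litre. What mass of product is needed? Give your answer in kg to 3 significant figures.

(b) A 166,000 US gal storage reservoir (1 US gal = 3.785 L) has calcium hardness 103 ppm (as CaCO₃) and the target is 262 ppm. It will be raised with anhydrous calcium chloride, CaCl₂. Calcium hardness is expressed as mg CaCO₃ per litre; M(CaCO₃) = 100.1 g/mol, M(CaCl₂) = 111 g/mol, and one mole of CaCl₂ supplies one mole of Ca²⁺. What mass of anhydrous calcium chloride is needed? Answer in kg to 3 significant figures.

(a) 4.89 kg; (b) 111 kg

(a) Volume: 1610 m³ = 1,610,000 L.
(a) Chlorine deficit: 3.3 − 1.4 = 1.9 ppm = 1.9 mg/L as Cl₂.
(a) Cl₂ equivalent needed: 1.9 mg/L × 1,610,000 L = 3,059,000 mg = 3059 g.
(a) Product at 62.6% available chlorine: 3059 / 0.626 = 4887 g.

(b) Volume: 166,000 US gal × 3.785 L/gal = 628,310 L.
(b) Hardness to add: (262 − 103) = 159 mg/L as CaCO₃ × 628,310 L = 99,900 g as CaCO₃.
(b) Moles of Ca²⁺ (1 mol Ca²⁺ ≡ 1 mol CaCO₃): 99,900 / 100.1 g/mol = 998 mol.
(b) Mass of CaCl₂: 998 × 111 = 110,800 g.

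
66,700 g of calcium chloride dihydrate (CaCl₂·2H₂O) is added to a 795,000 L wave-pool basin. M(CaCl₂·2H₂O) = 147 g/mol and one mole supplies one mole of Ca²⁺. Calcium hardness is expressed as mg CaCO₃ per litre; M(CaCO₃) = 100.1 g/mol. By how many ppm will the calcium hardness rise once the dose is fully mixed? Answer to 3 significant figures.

57.1 ppm

Moles of Ca²⁺: 66,700 g ÷ 147 g/mol = 453.7 mol.
As CaCO₃: 453.7 mol × 100.1 g/mol = 45,420 g.
Rise: 45,420 g / 795,000 L × 1000 = 57.13 mg/L.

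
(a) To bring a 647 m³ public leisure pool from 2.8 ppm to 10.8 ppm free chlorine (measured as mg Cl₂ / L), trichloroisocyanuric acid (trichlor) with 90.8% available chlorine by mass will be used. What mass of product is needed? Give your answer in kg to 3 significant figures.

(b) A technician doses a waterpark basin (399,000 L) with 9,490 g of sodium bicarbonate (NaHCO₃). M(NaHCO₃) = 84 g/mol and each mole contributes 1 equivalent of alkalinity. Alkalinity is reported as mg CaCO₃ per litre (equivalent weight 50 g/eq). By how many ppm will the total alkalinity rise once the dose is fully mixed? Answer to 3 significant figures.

(a) Volume: 647 m³ = 647,000 L.
(a) Chlorine deficit: 10.8 − 2.8 = 8 ppm = 8 mg/L as Cl₂.
(a) Cl₂ equivalent needed: 8 mg/L × 647,000 L = 5,176,000 mg = 5176 g.
(a) Product at 90.8% available chlorine: 5176 / 0.908 = 5700 g.

(b) Moles of NaHCO₃: 9,490 g ÷ 84 g/mol = 113 mol → 113 eq of alkalinity.
(b) As CaCO₃: 113 eq × 50 g/eq = 5649 g.
(b) Rise: 5649 g / 399,000 L × 1000 = 14.16 mg/L.

(a) 5.70 kg; (b) 14.2 ppm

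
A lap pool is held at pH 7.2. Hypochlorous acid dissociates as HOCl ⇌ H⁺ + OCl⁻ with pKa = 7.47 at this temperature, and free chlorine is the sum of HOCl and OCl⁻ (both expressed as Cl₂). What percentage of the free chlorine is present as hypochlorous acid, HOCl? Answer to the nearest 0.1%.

[OCl⁻]/[HOCl] = 10^(pH − pKa) = 10^(7.2 − 7.47) = 10^-0.27 = 0.537.
Fraction as HOCl = 1 / (1 + 0.537) = 0.6506.

65.1%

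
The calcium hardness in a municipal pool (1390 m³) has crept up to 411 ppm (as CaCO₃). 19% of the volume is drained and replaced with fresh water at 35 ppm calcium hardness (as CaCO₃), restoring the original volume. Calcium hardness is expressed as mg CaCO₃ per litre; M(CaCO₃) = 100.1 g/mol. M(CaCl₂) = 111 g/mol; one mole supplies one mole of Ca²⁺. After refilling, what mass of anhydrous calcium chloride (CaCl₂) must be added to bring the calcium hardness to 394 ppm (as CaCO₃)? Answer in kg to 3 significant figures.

Volume: 1390 m³ = 1,390,000 L.
After draining 19% and refilling: 411 × 0.81 + 35 × 0.19 = 339.56 ppm.
Deficit to target: 394 − 339.56 = 54.44 mg/L.
As CaCO₃: 54.44 mg/L × 1,390,000 L = 75,670 g; ÷ 100.1 = 756 mol Ca²⁺.
Mass: 756 × 111 = 83,910 g.

83.9 kg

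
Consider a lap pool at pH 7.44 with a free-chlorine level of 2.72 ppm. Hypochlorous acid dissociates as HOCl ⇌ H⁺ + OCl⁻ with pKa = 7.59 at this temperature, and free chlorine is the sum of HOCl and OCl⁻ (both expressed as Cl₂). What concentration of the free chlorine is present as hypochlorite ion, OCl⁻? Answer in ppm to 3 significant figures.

1.13 ppm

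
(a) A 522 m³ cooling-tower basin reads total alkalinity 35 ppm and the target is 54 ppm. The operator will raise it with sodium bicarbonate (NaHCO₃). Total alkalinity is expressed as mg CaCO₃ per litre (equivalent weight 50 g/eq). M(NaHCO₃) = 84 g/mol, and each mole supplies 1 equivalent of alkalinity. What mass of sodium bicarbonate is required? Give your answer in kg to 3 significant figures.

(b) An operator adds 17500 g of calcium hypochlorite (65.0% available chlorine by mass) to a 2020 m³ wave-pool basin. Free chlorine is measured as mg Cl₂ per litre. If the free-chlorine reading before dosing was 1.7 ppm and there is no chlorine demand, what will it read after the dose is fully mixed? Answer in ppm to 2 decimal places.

(a) 16.7 kg; (b) 7.33 ppm

(a) Volume: 522 m³ = 522,000 L.
(a) Alkalinity to add: (54 − 35) = 19 mg/L as CaCO₃ × 522,000 L = 9918 g as CaCO₃.
(a) Equivalents: 9918 g ÷ 50 g/eq = 198.4 eq.
(a) NaHCO₃ supplies 1 eq per mole → 198.4 mol.
(a) Mass: 198.4 mol × 84 g/mol = 16,660 g.

(b) Volume: 2020 m³ = 2,020,000 L.
(b) Available chlorine delivered: 17,500 g × 0.65 = 11,380 g as Cl₂.
(b) Concentration rise: 11,380 g / 2,020,000 L = 5.631 mg/L = 5.63 ppm.
(b) Final FC: 1.7 + 5.63 = 7.33 ppm.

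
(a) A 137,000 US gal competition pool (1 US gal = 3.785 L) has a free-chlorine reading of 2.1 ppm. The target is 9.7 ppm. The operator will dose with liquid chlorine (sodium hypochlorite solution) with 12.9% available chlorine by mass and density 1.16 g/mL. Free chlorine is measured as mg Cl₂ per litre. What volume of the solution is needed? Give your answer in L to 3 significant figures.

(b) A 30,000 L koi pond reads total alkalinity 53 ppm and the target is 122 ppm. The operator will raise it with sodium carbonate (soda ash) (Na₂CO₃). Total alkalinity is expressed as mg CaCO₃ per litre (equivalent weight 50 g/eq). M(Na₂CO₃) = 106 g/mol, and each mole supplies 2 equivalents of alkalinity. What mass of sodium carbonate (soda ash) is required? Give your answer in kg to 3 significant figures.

(a) Volume: 137,000 US gal × 3.785 L/gal = 518,545 L.
(a) Chlorine deficit: 9.7 − 2.1 = 7.6 ppm = 7.6 mg/L as Cl₂.
(a) Cl₂ equivalent needed: 7.6 mg/L × 518,545 L = 3,941,000 mg = 3941 g.
(a) Product at 12.9% available chlorine: 3941 / 0.129 = 30,550 g.
(a) Volume at density 1.16 g/mL: 30,550 g ÷ 1.16 g/mL = 26,340 mL.

(b) Alkalinity to add: (122 − 53) = 69 mg/L as CaCO₃ × 30,000 L = 2070 g as CaCO₃.
(b) Equivalents: 2070 g ÷ 50 g/eq = 41.4 eq.
(b) Each mole of Na₂CO₃ supplies 2 eq, so 41.4 / 2 = 20.7 mol.
(b) Mass: 20.7 mol × 106 g/mol = 2194 g.

(a) 26.3 L; (b) 2.19 kg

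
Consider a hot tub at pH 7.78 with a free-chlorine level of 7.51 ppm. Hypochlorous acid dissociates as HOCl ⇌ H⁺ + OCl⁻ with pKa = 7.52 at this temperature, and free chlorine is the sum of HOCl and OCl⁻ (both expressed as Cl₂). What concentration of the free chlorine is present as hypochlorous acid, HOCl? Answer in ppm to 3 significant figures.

2.66 ppm

[OCl⁻]/[HOCl] = 10^(pH − pKa) = 10^(7.78 − 7.52) = 10^0.26 = 1.82.
Fraction as HOCl = 1 / (1 + 1.82) = 0.3546.
HOCl = 0.3546 × 7.51 ppm = 2.663 ppm.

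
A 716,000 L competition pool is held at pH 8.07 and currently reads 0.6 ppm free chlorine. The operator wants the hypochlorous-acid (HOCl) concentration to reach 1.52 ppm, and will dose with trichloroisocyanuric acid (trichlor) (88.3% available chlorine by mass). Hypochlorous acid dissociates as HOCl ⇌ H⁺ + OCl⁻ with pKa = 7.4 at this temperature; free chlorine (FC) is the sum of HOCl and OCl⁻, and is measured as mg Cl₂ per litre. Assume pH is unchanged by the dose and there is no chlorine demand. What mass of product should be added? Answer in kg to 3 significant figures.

6.51 kg

[OCl⁻]/[HOCl] = 10^(pH − pKa) = 10^(8.07 − 7.4) = 4.677; fraction as HOCl = 1/(1 + 4.677) = 0.1761.
Free chlorine required for 1.52 ppm HOCl: 1.52 / 0.1761 = 8.63 ppm.
FC to add: 8.63 − 0.6 = 8.03 mg/L as Cl₂.
Cl₂ equivalent: 8.03 mg/L × 716,000 L = 5749 g.
Product at 88.3% available Cl: 5749 / 0.883 = 6511 g.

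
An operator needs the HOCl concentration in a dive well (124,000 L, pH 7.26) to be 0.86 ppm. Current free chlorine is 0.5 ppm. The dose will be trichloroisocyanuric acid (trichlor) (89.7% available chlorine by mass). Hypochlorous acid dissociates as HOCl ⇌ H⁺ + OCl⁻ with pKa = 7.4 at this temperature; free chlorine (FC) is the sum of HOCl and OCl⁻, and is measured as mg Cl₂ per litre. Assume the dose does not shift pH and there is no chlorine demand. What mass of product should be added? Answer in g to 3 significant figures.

136 g

[OCl⁻]/[HOCl] = 10^(pH − pKa) = 10^(7.26 − 7.4) = 0.7244; fraction as HOCl = 1/(1 + 0.7244) = 0.5799.
Free chlorine required for 0.86 ppm HOCl: 0.86 / 0.5799 = 1.483 ppm.
FC to add: 1.483 − 0.5 = 0.983 mg/L as Cl₂.
Cl₂ equivalent: 0.983 mg/L × 124,000 L = 121.9 g.
Product at 89.7% available Cl: 121.9 / 0.897 = 135.9 g.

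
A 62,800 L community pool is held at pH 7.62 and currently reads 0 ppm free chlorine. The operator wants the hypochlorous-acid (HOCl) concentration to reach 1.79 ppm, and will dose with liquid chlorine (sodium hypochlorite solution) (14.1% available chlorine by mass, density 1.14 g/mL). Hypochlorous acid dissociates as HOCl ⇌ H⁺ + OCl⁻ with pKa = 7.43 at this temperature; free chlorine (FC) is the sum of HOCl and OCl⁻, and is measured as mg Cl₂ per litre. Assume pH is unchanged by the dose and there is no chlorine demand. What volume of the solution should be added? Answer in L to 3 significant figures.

1.78 L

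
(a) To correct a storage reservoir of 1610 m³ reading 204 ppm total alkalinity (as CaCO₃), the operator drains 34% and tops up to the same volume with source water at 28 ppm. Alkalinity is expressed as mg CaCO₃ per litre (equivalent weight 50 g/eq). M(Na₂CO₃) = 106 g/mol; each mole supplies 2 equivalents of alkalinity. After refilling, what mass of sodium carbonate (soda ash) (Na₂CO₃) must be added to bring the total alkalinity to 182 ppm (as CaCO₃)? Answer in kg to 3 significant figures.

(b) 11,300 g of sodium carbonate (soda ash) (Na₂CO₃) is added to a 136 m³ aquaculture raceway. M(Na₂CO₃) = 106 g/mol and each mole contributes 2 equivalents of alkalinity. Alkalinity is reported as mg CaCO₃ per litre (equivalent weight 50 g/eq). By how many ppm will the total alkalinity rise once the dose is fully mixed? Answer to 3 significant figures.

(a) 64.6 kg; (b) 78.4 ppm

(a) Volume: 1610 m³ = 1,610,000 L.
(a) After draining 34% and refilling: 204 × 0.66 + 28 × 0.34 = 144.16 ppm.
(a) Deficit to target: 182 − 144.16 = 37.84 mg/L.
(a) As CaCO₃: 37.84 mg/L × 1,610,000 L = 60,920 g; ÷ 50 g/eq ÷ 2 = 609.2 mol Na₂CO₃.
(a) Mass: 609.2 × 106 = 64,580 g.

(b) Volume: 136 m³ = 136,000 L.
(b) Moles of Na₂CO₃: 11,300 g ÷ 106 g/mol = 106.6 mol → 213.2 eq of alkalinity.
(b) As CaCO₃: 213.2 eq × 50 g/eq = 10,660 g.
(b) Rise: 10,660 g / 136,000 L × 1000 = 78.39 mg/L.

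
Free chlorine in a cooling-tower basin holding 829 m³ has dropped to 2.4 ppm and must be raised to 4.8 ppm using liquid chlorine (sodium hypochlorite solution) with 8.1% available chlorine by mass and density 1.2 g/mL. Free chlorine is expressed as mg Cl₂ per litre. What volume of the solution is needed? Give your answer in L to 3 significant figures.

20.5 L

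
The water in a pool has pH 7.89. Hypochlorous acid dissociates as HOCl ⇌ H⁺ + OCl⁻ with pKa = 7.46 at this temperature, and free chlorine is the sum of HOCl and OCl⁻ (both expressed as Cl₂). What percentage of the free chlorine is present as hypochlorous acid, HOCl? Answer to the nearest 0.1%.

27.1%

[OCl⁻]/[HOCl] = 10^(pH − pKa) = 10^(7.89 − 7.46) = 10^0.43 = 2.692.
Fraction as HOCl = 1 / (1 + 2.692) = 0.2709.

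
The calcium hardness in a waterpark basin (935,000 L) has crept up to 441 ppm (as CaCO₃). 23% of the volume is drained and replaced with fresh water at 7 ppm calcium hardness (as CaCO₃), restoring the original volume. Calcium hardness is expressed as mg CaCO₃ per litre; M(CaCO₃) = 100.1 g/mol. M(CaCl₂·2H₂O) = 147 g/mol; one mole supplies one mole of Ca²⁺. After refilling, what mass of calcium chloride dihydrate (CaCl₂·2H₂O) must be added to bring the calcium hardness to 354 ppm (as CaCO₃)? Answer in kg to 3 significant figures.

After draining 23% and refilling: 441 × 0.77 + 7 × 0.23 = 341.18 ppm.
Deficit to target: 354 − 341.18 = 12.82 mg/L.
As CaCO₃: 12.82 mg/L × 935,000 L = 11,990 g; ÷ 100.1 = 119.7 mol Ca²⁺.
Mass: 119.7 × 147 = 17,600 g.

17.6 kg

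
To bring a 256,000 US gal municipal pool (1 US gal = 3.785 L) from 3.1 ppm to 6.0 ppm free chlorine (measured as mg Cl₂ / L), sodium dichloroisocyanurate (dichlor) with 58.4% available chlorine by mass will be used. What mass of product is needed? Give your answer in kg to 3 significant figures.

Volume: 256,000 US gal × 3.785 L/gal = 968,960 L.
Chlorine deficit: 6.0 − 3.1 = 2.9 ppm = 2.9 mg/L as Cl₂.
Cl₂ equivalent needed: 2.9 mg/L × 968,960 L = 2,810,000 mg = 2810 g.
Product at 58.4% available chlorine: 2810 / 0.584 = 4812 g.

4.81 kg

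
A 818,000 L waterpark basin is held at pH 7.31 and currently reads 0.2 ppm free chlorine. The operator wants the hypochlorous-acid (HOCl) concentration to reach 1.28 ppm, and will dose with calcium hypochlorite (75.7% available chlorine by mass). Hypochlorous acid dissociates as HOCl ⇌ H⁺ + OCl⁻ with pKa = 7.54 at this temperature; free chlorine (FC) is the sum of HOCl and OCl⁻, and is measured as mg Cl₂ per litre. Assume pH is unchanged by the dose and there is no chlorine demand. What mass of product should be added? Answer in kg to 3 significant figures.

[OCl⁻]/[HOCl] = 10^(pH − pKa) = 10^(7.31 − 7.54) = 0.5888; fraction as HOCl = 1/(1 + 0.5888) = 0.6294.
Free chlorine required for 1.28 ppm HOCl: 1.28 / 0.6294 = 2.034 ppm.
FC to add: 2.034 − 0.2 = 1.834 mg/L as Cl₂.
Cl₂ equivalent: 1.834 mg/L × 818,000 L = 1500 g.
Product at 75.7% available Cl: 1500 / 0.757 = 1981 g.

1.98 kg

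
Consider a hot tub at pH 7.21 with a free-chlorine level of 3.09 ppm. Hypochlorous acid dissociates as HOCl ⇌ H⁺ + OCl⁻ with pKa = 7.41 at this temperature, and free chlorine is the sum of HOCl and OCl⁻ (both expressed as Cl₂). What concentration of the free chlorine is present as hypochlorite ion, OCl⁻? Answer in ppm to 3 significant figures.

1.20 ppm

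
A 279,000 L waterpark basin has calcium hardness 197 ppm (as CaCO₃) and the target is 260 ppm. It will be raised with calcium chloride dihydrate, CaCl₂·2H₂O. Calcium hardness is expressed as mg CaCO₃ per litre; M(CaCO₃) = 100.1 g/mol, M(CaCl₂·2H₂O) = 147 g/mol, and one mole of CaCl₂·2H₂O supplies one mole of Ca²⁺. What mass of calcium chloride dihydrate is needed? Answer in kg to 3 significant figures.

Hardness to add: (260 − 197) = 63 mg/L as CaCO₃ × 279,000 L = 17,580 g as CaCO₃.
Moles of Ca²⁺ (1 mol Ca²⁺ ≡ 1 mol CaCO₃): 17,580 / 100.1 g/mol = 175.6 mol.
Mass of CaCl₂·2H₂O: 175.6 × 147 = 25,810 g.

25.8 kg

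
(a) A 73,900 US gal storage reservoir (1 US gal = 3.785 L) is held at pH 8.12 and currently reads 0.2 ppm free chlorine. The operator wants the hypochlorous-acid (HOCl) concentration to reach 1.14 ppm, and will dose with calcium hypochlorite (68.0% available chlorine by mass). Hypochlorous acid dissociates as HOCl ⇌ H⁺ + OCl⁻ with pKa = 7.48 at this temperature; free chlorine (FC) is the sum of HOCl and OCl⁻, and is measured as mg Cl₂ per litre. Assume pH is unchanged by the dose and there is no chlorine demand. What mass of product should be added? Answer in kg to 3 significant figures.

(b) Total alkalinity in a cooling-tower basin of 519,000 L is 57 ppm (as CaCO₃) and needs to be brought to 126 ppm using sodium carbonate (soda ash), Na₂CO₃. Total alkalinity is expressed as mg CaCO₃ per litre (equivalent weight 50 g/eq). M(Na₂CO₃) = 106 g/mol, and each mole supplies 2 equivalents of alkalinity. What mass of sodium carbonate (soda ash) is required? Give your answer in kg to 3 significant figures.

(a) Volume: 73,900 US gal × 3.785 L/gal = 279,712 L.
(a) [OCl⁻]/[HOCl] = 10^(pH − pKa) = 10^(8.12 − 7.48) = 4.365; fraction as HOCl = 1/(1 + 4.365) = 0.1864.
(a) Free chlorine required for 1.14 ppm HOCl: 1.14 / 0.1864 = 6.116 ppm.
(a) FC to add: 6.116 − 0.2 = 5.916 mg/L as Cl₂.
(a) Cl₂ equivalent: 5.916 mg/L × 279,712 L = 1655 g.
(a) Product at 68.0% available Cl: 1655 / 0.68 = 2434 g.

(b) Alkalinity to add: (126 − 57) = 69 mg/L as CaCO₃ × 519,000 L = 35,810 g as CaCO₃.
(b) Equivalents: 35,810 g ÷ 50 g/eq = 716.2 eq.
(b) Each mole of Na₂CO₃ supplies 2 eq, so 716.2 / 2 = 358.1 mol.
(b) Mass: 358.1 mol × 106 g/mol = 37,960 g.

(a) 2.43 kg; (b) 38.0 kg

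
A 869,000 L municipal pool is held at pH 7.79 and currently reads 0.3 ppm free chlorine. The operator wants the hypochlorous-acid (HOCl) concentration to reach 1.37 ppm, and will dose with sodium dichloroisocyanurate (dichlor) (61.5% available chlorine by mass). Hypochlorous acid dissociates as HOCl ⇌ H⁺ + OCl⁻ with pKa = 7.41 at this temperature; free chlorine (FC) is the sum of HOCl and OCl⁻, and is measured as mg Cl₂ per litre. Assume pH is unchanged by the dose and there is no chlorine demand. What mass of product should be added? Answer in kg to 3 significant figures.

6.16 kg

[OCl⁻]/[HOCl] = 10^(pH − pKa) = 10^(7.79 − 7.41) = 2.399; fraction as HOCl = 1/(1 + 2.399) = 0.2942.
Free chlorine required for 1.37 ppm HOCl: 1.37 / 0.2942 = 4.656 ppm.
FC to add: 4.656 − 0.3 = 4.356 mg/L as Cl₂.
Cl₂ equivalent: 4.356 mg/L × 869,000 L = 3786 g.
Product at 61.5% available Cl: 3786 / 0.615 = 6156 g.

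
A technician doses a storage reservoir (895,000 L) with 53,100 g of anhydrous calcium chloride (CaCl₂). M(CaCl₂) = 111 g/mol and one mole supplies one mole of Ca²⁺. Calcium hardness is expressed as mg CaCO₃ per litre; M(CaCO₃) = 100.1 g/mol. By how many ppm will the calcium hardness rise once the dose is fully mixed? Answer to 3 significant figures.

53.5 ppm

Moles of Ca²⁺: 53,100 g ÷ 111 g/mol = 478.4 mol.
As CaCO₃: 478.4 mol × 100.1 g/mol = 47,890 g.
Rise: 47,890 g / 895,000 L × 1000 = 53.5 mg/L.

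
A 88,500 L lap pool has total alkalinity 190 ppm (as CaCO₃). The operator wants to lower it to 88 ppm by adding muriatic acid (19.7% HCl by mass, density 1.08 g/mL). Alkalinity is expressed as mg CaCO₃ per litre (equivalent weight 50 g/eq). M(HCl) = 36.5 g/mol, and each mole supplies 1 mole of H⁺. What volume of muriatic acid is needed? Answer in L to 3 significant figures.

31.0 L

Alkalinity to neutralize: (190 − 88) = 102 mg/L as CaCO₃ × 88,500 L = 9027 g as CaCO₃.
Equivalents of H⁺ required: 9027 ÷ 50 g/eq = 180.5 eq = 180.5 mol HCl.
Mass of HCl: 180.5 × 36.5 = 6590 g.
Mass of 19.7% solution: 6590 / 0.197 = 33,450 g.
Volume: 33,450 g ÷ 1.08 g/mL = 30,970 mL.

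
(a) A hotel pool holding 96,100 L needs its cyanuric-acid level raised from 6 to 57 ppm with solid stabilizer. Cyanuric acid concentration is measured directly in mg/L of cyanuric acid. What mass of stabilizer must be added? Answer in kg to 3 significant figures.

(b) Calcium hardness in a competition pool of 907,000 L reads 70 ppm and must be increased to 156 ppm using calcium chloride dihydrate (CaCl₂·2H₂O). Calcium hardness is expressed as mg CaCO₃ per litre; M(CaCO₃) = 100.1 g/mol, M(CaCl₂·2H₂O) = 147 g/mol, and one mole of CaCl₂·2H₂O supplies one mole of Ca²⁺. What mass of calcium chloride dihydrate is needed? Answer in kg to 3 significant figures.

(a) 4.90 kg; (b) 115 kg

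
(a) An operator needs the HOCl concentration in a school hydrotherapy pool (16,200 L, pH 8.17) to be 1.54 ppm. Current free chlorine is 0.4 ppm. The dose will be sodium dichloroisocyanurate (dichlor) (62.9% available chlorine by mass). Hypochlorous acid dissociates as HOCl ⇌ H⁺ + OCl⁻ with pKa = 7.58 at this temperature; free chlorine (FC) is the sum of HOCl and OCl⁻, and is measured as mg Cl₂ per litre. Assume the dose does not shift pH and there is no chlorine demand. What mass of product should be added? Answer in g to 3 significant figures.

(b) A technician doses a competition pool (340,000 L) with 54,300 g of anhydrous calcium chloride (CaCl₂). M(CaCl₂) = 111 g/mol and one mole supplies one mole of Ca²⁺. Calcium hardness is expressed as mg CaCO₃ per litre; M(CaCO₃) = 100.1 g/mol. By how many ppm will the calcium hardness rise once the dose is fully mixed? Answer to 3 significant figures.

(a) [OCl⁻]/[HOCl] = 10^(pH − pKa) = 10^(8.17 − 7.58) = 3.89; fraction as HOCl = 1/(1 + 3.89) = 0.2045.
(a) Free chlorine required for 1.54 ppm HOCl: 1.54 / 0.2045 = 7.531 ppm.
(a) FC to add: 7.531 − 0.4 = 7.131 mg/L as Cl₂.
(a) Cl₂ equivalent: 7.131 mg/L × 16,200 L = 115.5 g.
(a) Product at 62.9% available Cl: 115.5 / 0.629 = 183.7 g.

(b) Moles of Ca²⁺: 54,300 g ÷ 111 g/mol = 489.2 mol.
(b) As CaCO₃: 489.2 mol × 100.1 g/mol = 48,970 g.
(b) Rise: 48,970 g / 340,000 L × 1000 = 144 mg/L.

(a) 184 g; (b) 144 ppm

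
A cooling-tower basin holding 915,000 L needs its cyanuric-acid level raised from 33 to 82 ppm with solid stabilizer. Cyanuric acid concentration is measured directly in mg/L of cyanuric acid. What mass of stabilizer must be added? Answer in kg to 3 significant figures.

CYA to add: (82 − 33) = 49 mg/L × 915,000 L = 44,840 g cyanuric acid.

44.8 kg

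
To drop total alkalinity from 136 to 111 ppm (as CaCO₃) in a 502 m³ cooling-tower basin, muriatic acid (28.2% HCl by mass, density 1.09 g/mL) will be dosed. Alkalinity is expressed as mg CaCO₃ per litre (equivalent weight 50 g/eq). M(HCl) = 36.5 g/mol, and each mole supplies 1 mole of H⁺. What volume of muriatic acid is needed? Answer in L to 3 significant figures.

29.8 L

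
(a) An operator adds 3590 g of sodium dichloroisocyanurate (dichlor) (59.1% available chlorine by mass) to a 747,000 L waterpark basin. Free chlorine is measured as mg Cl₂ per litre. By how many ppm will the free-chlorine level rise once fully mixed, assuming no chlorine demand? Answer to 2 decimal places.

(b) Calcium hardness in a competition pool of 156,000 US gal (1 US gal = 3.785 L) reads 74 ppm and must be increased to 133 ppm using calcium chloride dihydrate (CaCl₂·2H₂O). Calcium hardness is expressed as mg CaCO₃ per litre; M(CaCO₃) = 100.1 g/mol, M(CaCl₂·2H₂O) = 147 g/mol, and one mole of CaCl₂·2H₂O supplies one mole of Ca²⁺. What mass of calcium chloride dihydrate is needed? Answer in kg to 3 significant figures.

(a) 2.84 ppm; (b) 51.2 kg

(a) Available chlorine delivered: 3590 g × 0.591 = 2122 g as Cl₂.
(a) Concentration rise: 2122 g / 747,000 L = 2.84 mg/L = 2.84 ppm.

(b) Volume: 156,000 US gal × 3.785 L/gal = 590,460 L.
(b) Hardness to add: (133 − 74) = 59 mg/L as CaCO₃ × 590,460 L = 34,840 g as CaCO₃.
(b) Moles of Ca²⁺ (1 mol Ca²⁺ ≡ 1 mol CaCO₃): 34,840 / 100.1 g/mol = 348 mol.
(b) Mass of CaCl₂·2H₂O: 348 × 147 = 51,160 g.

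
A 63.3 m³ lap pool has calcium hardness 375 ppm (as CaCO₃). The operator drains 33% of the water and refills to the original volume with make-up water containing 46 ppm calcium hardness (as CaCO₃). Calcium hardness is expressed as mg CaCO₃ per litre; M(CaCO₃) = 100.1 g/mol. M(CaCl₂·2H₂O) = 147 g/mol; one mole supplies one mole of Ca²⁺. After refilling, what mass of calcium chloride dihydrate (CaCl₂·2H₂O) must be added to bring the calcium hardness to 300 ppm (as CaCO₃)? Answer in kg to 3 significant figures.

Volume: 63.3 m³ = 63,300 L.
After draining 33% and refilling: 375 × 0.67 + 46 × 0.33 = 266.43 ppm.
Deficit to target: 300 − 266.43 = 33.57 mg/L.
As CaCO₃: 33.57 mg/L × 63,300 L = 2125 g; ÷ 100.1 = 21.23 mol Ca²⁺.
Mass: 21.23 × 147 = 3121 g.

3.12 kg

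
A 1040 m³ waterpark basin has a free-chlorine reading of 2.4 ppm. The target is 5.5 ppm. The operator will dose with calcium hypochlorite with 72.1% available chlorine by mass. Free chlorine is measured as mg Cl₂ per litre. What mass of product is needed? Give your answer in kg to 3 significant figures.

4.47 kg

Volume: 1040 m³ = 1,040,000 L.
Chlorine deficit: 5.5 − 2.4 = 3.1 ppm = 3.1 mg/L as Cl₂.
Cl₂ equivalent needed: 3.1 mg/L × 1,040,000 L = 3,224,000 mg = 3224 g.
Product at 72.1% available chlorine: 3224 / 0.721 = 4472 g.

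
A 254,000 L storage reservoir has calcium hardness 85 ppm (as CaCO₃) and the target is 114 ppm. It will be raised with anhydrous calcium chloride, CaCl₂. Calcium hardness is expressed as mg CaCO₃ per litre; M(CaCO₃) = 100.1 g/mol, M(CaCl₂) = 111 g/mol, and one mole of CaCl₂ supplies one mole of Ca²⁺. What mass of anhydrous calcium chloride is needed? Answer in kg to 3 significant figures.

8.17 kg

Hardness to add: (114 − 85) = 29 mg/L as CaCO₃ × 254,000 L = 7366 g as CaCO₃.
Moles of Ca²⁺ (1 mol Ca²⁺ ≡ 1 mol CaCO₃): 7366 / 100.1 g/mol = 73.59 mol.
Mass of CaCl₂: 73.59 × 111 = 8168 g.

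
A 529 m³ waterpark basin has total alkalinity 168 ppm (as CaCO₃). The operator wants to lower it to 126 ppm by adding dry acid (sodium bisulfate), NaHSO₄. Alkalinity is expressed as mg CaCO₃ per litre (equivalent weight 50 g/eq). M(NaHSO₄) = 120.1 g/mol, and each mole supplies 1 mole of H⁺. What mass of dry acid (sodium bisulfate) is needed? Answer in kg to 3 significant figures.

53.4 kg

Volume: 529 m³ = 529,000 L.
Alkalinity to neutralize: (168 − 126) = 42 mg/L as CaCO₃ × 529,000 L = 22,220 g as CaCO₃.
Equivalents of H⁺ required: 22,220 ÷ 50 g/eq = 444.4 eq = 444.4 mol NaHSO₄.
Mass of NaHSO₄: 444.4 × 120.1 = 53,370 g.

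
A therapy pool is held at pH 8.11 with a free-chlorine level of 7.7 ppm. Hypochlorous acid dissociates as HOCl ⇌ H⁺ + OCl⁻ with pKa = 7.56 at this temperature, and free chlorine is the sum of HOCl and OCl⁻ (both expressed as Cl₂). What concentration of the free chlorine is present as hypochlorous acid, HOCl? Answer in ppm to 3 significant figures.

1.69 ppm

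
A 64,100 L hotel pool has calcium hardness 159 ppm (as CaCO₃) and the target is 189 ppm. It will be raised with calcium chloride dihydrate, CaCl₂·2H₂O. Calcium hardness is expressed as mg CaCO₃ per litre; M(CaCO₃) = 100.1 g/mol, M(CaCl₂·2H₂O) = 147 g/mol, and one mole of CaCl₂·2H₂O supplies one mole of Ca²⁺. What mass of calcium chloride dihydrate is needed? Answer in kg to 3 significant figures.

2.82 kg

Hardness to add: (189 − 159) = 30 mg/L as CaCO₃ × 64,100 L = 1923 g as CaCO₃.
Moles of Ca²⁺ (1 mol Ca²⁺ ≡ 1 mol CaCO₃): 1923 / 100.1 g/mol = 19.21 mol.
Mass of CaCl₂·2H₂O: 19.21 × 147 = 2824 g.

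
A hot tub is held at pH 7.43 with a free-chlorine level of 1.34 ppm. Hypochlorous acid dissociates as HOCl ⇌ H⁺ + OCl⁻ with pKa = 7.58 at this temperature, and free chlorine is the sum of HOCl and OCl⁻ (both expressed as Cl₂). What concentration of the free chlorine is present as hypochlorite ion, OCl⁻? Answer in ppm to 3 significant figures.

0.555 ppm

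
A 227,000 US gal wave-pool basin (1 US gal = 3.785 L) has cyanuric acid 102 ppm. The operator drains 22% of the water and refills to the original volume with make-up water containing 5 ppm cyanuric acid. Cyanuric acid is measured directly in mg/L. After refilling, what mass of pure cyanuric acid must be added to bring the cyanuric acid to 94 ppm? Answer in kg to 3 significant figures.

Volume: 227,000 US gal × 3.785 L/gal = 859,195 L.
After draining 22% and refilling: 102 × 0.78 + 5 × 0.22 = 80.66 ppm.
Deficit to target: 94 − 80.66 = 13.34 mg/L.
Mass: 13.34 mg/L × 859,195 L = 11,460 g cyanuric acid.

11.5 kg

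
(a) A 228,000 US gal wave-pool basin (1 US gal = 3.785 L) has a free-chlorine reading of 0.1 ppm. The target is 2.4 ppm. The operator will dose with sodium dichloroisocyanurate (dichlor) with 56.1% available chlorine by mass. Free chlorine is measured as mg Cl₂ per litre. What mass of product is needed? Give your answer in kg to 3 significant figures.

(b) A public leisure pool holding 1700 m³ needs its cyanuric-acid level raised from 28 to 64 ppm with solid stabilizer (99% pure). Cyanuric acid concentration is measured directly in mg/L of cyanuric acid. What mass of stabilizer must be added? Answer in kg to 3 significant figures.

(a) Volume: 228,000 US gal × 3.785 L/gal = 862,980 L.
(a) Chlorine deficit: 2.4 − 0.1 = 2.3 ppm = 2.3 mg/L as Cl₂.
(a) Cl₂ equivalent needed: 2.3 mg/L × 862,980 L = 1,985,000 mg = 1985 g.
(a) Product at 56.1% available chlorine: 1985 / 0.561 = 3538 g.

(b) Volume: 1700 m³ = 1,700,000 L.
(b) CYA to add: (64 − 28) = 36 mg/L × 1,700,000 L = 61,200 g cyanuric acid.
(b) At 99% purity: 61,200 / 0.99 = 61,820 g product.

(a) 3.54 kg; (b) 61.8 kg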